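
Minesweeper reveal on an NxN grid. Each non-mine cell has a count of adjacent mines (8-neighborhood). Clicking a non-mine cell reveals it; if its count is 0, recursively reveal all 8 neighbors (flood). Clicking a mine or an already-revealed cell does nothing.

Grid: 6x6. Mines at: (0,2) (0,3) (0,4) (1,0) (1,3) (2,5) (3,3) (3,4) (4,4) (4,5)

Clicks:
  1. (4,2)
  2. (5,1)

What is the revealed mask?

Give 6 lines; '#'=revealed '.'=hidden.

Answer: ......
......
###...
###...
####..
####..

Derivation:
Click 1 (4,2) count=1: revealed 1 new [(4,2)] -> total=1
Click 2 (5,1) count=0: revealed 13 new [(2,0) (2,1) (2,2) (3,0) (3,1) (3,2) (4,0) (4,1) (4,3) (5,0) (5,1) (5,2) (5,3)] -> total=14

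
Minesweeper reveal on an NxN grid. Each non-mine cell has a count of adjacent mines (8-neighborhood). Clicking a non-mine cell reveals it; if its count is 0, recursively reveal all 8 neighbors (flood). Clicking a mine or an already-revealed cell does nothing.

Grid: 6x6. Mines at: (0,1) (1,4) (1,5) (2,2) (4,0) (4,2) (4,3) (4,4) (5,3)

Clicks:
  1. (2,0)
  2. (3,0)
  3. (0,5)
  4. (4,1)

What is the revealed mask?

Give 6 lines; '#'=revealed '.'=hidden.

Click 1 (2,0) count=0: revealed 6 new [(1,0) (1,1) (2,0) (2,1) (3,0) (3,1)] -> total=6
Click 2 (3,0) count=1: revealed 0 new [(none)] -> total=6
Click 3 (0,5) count=2: revealed 1 new [(0,5)] -> total=7
Click 4 (4,1) count=2: revealed 1 new [(4,1)] -> total=8

Answer: .....#
##....
##....
##....
.#....
......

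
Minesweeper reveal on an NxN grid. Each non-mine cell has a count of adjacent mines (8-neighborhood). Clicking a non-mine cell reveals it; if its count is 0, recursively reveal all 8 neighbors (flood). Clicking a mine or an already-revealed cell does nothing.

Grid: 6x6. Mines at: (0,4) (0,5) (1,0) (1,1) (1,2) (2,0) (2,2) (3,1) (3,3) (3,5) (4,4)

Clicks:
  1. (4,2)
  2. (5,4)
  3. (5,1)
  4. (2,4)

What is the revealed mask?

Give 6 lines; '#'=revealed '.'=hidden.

Click 1 (4,2) count=2: revealed 1 new [(4,2)] -> total=1
Click 2 (5,4) count=1: revealed 1 new [(5,4)] -> total=2
Click 3 (5,1) count=0: revealed 7 new [(4,0) (4,1) (4,3) (5,0) (5,1) (5,2) (5,3)] -> total=9
Click 4 (2,4) count=2: revealed 1 new [(2,4)] -> total=10

Answer: ......
......
....#.
......
####..
#####.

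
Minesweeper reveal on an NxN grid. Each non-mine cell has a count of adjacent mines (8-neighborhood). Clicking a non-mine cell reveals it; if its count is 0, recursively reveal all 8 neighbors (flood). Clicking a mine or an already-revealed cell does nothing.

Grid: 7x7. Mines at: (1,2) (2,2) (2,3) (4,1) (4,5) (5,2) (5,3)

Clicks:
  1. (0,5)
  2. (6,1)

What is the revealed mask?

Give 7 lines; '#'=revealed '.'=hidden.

Click 1 (0,5) count=0: revealed 14 new [(0,3) (0,4) (0,5) (0,6) (1,3) (1,4) (1,5) (1,6) (2,4) (2,5) (2,6) (3,4) (3,5) (3,6)] -> total=14
Click 2 (6,1) count=1: revealed 1 new [(6,1)] -> total=15

Answer: ...####
...####
....###
....###
.......
.......
.#.....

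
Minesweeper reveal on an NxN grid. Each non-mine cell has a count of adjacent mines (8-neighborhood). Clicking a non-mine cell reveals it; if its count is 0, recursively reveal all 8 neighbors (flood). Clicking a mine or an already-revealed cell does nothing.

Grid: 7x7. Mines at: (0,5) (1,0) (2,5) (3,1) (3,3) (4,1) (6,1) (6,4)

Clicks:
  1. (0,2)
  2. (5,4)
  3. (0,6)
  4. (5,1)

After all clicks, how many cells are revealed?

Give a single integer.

Click 1 (0,2) count=0: revealed 12 new [(0,1) (0,2) (0,3) (0,4) (1,1) (1,2) (1,3) (1,4) (2,1) (2,2) (2,3) (2,4)] -> total=12
Click 2 (5,4) count=1: revealed 1 new [(5,4)] -> total=13
Click 3 (0,6) count=1: revealed 1 new [(0,6)] -> total=14
Click 4 (5,1) count=2: revealed 1 new [(5,1)] -> total=15

Answer: 15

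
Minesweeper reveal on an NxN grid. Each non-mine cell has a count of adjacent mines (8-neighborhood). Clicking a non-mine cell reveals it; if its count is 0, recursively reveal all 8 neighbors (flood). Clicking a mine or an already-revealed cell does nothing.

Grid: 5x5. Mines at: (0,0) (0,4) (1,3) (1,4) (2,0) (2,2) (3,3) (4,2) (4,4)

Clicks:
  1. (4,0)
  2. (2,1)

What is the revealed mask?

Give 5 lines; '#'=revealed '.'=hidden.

Click 1 (4,0) count=0: revealed 4 new [(3,0) (3,1) (4,0) (4,1)] -> total=4
Click 2 (2,1) count=2: revealed 1 new [(2,1)] -> total=5

Answer: .....
.....
.#...
##...
##...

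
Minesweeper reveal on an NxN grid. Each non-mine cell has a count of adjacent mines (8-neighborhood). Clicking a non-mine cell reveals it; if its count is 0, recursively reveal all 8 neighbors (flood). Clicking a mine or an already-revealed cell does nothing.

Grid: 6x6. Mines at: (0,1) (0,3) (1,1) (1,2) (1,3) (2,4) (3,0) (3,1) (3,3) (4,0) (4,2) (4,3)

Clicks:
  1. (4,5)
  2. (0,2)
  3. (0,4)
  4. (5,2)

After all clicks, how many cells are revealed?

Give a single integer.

Answer: 9

Derivation:
Click 1 (4,5) count=0: revealed 6 new [(3,4) (3,5) (4,4) (4,5) (5,4) (5,5)] -> total=6
Click 2 (0,2) count=5: revealed 1 new [(0,2)] -> total=7
Click 3 (0,4) count=2: revealed 1 new [(0,4)] -> total=8
Click 4 (5,2) count=2: revealed 1 new [(5,2)] -> total=9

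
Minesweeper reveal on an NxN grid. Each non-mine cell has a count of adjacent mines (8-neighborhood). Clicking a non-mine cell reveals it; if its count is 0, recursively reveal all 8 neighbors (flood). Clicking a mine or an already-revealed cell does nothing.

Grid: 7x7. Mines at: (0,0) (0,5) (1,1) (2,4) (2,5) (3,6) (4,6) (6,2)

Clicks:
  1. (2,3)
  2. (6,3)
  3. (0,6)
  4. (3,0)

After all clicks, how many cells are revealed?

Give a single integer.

Answer: 30

Derivation:
Click 1 (2,3) count=1: revealed 1 new [(2,3)] -> total=1
Click 2 (6,3) count=1: revealed 1 new [(6,3)] -> total=2
Click 3 (0,6) count=1: revealed 1 new [(0,6)] -> total=3
Click 4 (3,0) count=0: revealed 27 new [(2,0) (2,1) (2,2) (3,0) (3,1) (3,2) (3,3) (3,4) (3,5) (4,0) (4,1) (4,2) (4,3) (4,4) (4,5) (5,0) (5,1) (5,2) (5,3) (5,4) (5,5) (5,6) (6,0) (6,1) (6,4) (6,5) (6,6)] -> total=30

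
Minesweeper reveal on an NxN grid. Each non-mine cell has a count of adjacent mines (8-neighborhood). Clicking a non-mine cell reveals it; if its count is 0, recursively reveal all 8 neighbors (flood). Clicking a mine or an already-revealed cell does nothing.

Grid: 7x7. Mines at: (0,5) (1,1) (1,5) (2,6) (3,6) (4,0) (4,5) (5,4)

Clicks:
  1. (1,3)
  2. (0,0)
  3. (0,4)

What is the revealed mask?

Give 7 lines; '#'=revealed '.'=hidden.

Answer: #.###..
..###..
.####..
.####..
.####..
####...
####...

Derivation:
Click 1 (1,3) count=0: revealed 26 new [(0,2) (0,3) (0,4) (1,2) (1,3) (1,4) (2,1) (2,2) (2,3) (2,4) (3,1) (3,2) (3,3) (3,4) (4,1) (4,2) (4,3) (4,4) (5,0) (5,1) (5,2) (5,3) (6,0) (6,1) (6,2) (6,3)] -> total=26
Click 2 (0,0) count=1: revealed 1 new [(0,0)] -> total=27
Click 3 (0,4) count=2: revealed 0 new [(none)] -> total=27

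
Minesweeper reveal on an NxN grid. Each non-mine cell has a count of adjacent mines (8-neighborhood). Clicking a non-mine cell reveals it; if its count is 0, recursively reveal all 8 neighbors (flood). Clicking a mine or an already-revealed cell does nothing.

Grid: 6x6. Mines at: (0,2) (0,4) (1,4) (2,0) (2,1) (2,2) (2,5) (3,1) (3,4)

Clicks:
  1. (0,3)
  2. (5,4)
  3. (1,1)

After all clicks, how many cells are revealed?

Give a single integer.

Click 1 (0,3) count=3: revealed 1 new [(0,3)] -> total=1
Click 2 (5,4) count=0: revealed 12 new [(4,0) (4,1) (4,2) (4,3) (4,4) (4,5) (5,0) (5,1) (5,2) (5,3) (5,4) (5,5)] -> total=13
Click 3 (1,1) count=4: revealed 1 new [(1,1)] -> total=14

Answer: 14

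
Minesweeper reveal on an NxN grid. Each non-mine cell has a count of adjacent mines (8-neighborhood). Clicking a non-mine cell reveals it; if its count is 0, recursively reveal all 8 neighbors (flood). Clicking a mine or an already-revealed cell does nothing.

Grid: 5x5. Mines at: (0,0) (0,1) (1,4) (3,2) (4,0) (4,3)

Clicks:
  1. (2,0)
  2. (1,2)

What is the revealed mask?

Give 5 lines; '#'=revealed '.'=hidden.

Click 1 (2,0) count=0: revealed 6 new [(1,0) (1,1) (2,0) (2,1) (3,0) (3,1)] -> total=6
Click 2 (1,2) count=1: revealed 1 new [(1,2)] -> total=7

Answer: .....
###..
##...
##...
.....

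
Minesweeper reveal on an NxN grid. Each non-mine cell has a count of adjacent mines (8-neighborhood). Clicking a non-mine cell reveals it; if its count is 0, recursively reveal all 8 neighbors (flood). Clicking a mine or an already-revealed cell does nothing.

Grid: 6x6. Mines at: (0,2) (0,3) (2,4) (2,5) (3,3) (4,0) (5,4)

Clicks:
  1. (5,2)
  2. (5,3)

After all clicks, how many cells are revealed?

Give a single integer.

Answer: 6

Derivation:
Click 1 (5,2) count=0: revealed 6 new [(4,1) (4,2) (4,3) (5,1) (5,2) (5,3)] -> total=6
Click 2 (5,3) count=1: revealed 0 new [(none)] -> total=6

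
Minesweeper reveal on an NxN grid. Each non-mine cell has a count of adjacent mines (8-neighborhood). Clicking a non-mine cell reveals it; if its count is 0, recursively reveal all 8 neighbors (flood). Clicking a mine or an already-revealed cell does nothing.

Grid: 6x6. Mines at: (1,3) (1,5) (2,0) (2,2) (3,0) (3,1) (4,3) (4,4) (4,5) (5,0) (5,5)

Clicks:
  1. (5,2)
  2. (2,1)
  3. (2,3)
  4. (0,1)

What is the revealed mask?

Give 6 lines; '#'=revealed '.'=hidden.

Click 1 (5,2) count=1: revealed 1 new [(5,2)] -> total=1
Click 2 (2,1) count=4: revealed 1 new [(2,1)] -> total=2
Click 3 (2,3) count=2: revealed 1 new [(2,3)] -> total=3
Click 4 (0,1) count=0: revealed 6 new [(0,0) (0,1) (0,2) (1,0) (1,1) (1,2)] -> total=9

Answer: ###...
###...
.#.#..
......
......
..#...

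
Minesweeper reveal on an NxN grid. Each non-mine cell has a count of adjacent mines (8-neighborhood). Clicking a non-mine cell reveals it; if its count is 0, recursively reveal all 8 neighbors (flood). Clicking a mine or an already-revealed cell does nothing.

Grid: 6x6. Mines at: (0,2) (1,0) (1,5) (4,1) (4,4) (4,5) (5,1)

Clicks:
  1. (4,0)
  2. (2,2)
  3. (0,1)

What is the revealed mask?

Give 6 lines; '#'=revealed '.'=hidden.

Answer: .#....
.####.
.####.
.####.
#.....
......

Derivation:
Click 1 (4,0) count=2: revealed 1 new [(4,0)] -> total=1
Click 2 (2,2) count=0: revealed 12 new [(1,1) (1,2) (1,3) (1,4) (2,1) (2,2) (2,3) (2,4) (3,1) (3,2) (3,3) (3,4)] -> total=13
Click 3 (0,1) count=2: revealed 1 new [(0,1)] -> total=14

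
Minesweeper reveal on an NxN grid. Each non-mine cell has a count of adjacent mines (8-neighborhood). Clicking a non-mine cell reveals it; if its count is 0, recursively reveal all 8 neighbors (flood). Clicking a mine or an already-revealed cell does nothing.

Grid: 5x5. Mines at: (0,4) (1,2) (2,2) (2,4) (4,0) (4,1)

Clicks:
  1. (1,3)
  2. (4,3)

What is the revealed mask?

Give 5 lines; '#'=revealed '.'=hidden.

Click 1 (1,3) count=4: revealed 1 new [(1,3)] -> total=1
Click 2 (4,3) count=0: revealed 6 new [(3,2) (3,3) (3,4) (4,2) (4,3) (4,4)] -> total=7

Answer: .....
...#.
.....
..###
..###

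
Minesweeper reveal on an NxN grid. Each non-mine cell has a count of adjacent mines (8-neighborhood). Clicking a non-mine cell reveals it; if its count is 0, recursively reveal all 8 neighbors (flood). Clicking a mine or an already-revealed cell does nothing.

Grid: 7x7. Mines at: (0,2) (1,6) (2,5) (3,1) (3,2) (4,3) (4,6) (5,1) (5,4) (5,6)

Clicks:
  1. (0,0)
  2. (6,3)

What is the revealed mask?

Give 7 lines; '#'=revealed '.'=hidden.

Answer: ##.....
##.....
##.....
.......
.......
.......
...#...

Derivation:
Click 1 (0,0) count=0: revealed 6 new [(0,0) (0,1) (1,0) (1,1) (2,0) (2,1)] -> total=6
Click 2 (6,3) count=1: revealed 1 new [(6,3)] -> total=7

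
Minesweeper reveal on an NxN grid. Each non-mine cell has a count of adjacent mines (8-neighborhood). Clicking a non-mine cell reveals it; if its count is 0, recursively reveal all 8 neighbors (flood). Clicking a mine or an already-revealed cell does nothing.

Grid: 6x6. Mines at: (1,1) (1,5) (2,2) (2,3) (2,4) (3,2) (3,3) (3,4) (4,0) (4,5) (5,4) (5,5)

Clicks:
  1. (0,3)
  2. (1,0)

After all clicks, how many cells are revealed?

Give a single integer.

Click 1 (0,3) count=0: revealed 6 new [(0,2) (0,3) (0,4) (1,2) (1,3) (1,4)] -> total=6
Click 2 (1,0) count=1: revealed 1 new [(1,0)] -> total=7

Answer: 7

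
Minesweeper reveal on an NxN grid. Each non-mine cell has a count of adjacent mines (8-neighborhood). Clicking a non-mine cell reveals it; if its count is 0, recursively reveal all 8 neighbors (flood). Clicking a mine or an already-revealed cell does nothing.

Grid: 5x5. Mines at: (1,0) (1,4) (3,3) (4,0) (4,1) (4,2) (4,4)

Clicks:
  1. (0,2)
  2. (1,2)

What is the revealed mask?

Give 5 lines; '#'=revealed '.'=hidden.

Answer: .###.
.###.
.###.
.....
.....

Derivation:
Click 1 (0,2) count=0: revealed 9 new [(0,1) (0,2) (0,3) (1,1) (1,2) (1,3) (2,1) (2,2) (2,3)] -> total=9
Click 2 (1,2) count=0: revealed 0 new [(none)] -> total=9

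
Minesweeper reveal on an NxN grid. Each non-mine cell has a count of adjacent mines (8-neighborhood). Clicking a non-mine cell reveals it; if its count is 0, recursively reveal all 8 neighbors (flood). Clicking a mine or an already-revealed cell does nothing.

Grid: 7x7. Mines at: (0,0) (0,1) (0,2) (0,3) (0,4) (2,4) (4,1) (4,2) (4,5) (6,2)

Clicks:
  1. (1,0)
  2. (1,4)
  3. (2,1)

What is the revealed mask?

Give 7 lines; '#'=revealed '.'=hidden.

Answer: .......
#####..
####...
####...
.......
.......
.......

Derivation:
Click 1 (1,0) count=2: revealed 1 new [(1,0)] -> total=1
Click 2 (1,4) count=3: revealed 1 new [(1,4)] -> total=2
Click 3 (2,1) count=0: revealed 11 new [(1,1) (1,2) (1,3) (2,0) (2,1) (2,2) (2,3) (3,0) (3,1) (3,2) (3,3)] -> total=13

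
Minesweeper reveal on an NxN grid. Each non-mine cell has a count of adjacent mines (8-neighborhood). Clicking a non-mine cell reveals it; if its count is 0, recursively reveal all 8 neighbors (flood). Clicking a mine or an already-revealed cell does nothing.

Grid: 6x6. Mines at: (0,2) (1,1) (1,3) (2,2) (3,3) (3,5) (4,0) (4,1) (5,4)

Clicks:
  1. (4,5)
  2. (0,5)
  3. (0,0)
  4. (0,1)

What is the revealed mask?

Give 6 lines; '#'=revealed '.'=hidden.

Click 1 (4,5) count=2: revealed 1 new [(4,5)] -> total=1
Click 2 (0,5) count=0: revealed 6 new [(0,4) (0,5) (1,4) (1,5) (2,4) (2,5)] -> total=7
Click 3 (0,0) count=1: revealed 1 new [(0,0)] -> total=8
Click 4 (0,1) count=2: revealed 1 new [(0,1)] -> total=9

Answer: ##..##
....##
....##
......
.....#
......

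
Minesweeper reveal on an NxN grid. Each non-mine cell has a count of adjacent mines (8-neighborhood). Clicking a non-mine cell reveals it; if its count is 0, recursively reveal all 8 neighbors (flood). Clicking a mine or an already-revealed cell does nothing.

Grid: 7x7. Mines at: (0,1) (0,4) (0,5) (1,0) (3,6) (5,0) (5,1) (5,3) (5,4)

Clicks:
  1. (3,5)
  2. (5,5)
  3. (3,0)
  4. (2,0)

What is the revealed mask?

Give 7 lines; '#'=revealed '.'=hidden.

Answer: .......
.#####.
######.
######.
######.
.....#.
.......

Derivation:
Click 1 (3,5) count=1: revealed 1 new [(3,5)] -> total=1
Click 2 (5,5) count=1: revealed 1 new [(5,5)] -> total=2
Click 3 (3,0) count=0: revealed 22 new [(1,1) (1,2) (1,3) (1,4) (1,5) (2,0) (2,1) (2,2) (2,3) (2,4) (2,5) (3,0) (3,1) (3,2) (3,3) (3,4) (4,0) (4,1) (4,2) (4,3) (4,4) (4,5)] -> total=24
Click 4 (2,0) count=1: revealed 0 new [(none)] -> total=24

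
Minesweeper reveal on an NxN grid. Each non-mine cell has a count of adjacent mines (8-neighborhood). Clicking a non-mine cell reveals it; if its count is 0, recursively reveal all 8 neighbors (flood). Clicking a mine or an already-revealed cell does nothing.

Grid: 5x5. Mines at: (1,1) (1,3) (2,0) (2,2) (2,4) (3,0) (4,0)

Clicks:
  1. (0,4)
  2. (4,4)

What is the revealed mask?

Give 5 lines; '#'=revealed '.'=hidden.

Answer: ....#
.....
.....
.####
.####

Derivation:
Click 1 (0,4) count=1: revealed 1 new [(0,4)] -> total=1
Click 2 (4,4) count=0: revealed 8 new [(3,1) (3,2) (3,3) (3,4) (4,1) (4,2) (4,3) (4,4)] -> total=9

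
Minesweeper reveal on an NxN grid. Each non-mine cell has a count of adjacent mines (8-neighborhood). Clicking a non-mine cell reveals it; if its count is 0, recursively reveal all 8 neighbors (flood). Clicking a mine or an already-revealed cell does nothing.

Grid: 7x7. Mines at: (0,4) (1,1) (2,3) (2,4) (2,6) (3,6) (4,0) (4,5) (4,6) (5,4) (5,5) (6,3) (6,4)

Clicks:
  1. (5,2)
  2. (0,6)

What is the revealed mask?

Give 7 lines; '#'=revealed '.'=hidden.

Click 1 (5,2) count=1: revealed 1 new [(5,2)] -> total=1
Click 2 (0,6) count=0: revealed 4 new [(0,5) (0,6) (1,5) (1,6)] -> total=5

Answer: .....##
.....##
.......
.......
.......
..#....
.......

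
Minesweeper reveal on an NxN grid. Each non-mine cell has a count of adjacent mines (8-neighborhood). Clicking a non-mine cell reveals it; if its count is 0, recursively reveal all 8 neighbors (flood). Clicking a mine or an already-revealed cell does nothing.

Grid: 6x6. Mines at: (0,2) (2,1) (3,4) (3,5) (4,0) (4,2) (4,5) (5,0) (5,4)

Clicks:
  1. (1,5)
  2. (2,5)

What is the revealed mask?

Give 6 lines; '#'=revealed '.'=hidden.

Answer: ...###
...###
...###
......
......
......

Derivation:
Click 1 (1,5) count=0: revealed 9 new [(0,3) (0,4) (0,5) (1,3) (1,4) (1,5) (2,3) (2,4) (2,5)] -> total=9
Click 2 (2,5) count=2: revealed 0 new [(none)] -> total=9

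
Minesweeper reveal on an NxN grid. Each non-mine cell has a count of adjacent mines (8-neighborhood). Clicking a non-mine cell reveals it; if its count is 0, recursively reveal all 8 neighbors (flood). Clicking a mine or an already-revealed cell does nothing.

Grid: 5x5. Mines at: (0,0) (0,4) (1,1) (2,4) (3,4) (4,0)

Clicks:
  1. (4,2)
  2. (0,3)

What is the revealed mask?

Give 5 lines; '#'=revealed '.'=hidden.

Answer: ...#.
.....
.###.
.###.
.###.

Derivation:
Click 1 (4,2) count=0: revealed 9 new [(2,1) (2,2) (2,3) (3,1) (3,2) (3,3) (4,1) (4,2) (4,3)] -> total=9
Click 2 (0,3) count=1: revealed 1 new [(0,3)] -> total=10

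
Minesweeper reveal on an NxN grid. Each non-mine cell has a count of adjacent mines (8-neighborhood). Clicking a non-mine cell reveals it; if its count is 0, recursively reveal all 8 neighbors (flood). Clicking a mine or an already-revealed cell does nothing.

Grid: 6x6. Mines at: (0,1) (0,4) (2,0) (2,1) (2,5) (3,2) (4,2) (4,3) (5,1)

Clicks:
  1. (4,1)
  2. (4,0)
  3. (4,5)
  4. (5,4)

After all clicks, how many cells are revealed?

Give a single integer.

Click 1 (4,1) count=3: revealed 1 new [(4,1)] -> total=1
Click 2 (4,0) count=1: revealed 1 new [(4,0)] -> total=2
Click 3 (4,5) count=0: revealed 6 new [(3,4) (3,5) (4,4) (4,5) (5,4) (5,5)] -> total=8
Click 4 (5,4) count=1: revealed 0 new [(none)] -> total=8

Answer: 8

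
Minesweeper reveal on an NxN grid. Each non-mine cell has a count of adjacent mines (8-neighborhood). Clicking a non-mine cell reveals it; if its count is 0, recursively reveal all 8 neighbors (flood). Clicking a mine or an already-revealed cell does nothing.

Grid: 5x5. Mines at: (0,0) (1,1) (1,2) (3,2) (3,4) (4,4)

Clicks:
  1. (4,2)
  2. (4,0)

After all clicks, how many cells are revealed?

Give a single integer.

Click 1 (4,2) count=1: revealed 1 new [(4,2)] -> total=1
Click 2 (4,0) count=0: revealed 6 new [(2,0) (2,1) (3,0) (3,1) (4,0) (4,1)] -> total=7

Answer: 7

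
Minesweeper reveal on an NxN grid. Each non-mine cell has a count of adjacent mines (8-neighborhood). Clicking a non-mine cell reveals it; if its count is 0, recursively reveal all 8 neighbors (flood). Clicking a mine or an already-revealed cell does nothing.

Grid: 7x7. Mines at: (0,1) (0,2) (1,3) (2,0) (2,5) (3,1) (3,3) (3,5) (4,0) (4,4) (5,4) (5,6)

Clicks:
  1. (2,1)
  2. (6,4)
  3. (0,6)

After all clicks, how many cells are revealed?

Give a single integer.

Click 1 (2,1) count=2: revealed 1 new [(2,1)] -> total=1
Click 2 (6,4) count=1: revealed 1 new [(6,4)] -> total=2
Click 3 (0,6) count=0: revealed 6 new [(0,4) (0,5) (0,6) (1,4) (1,5) (1,6)] -> total=8

Answer: 8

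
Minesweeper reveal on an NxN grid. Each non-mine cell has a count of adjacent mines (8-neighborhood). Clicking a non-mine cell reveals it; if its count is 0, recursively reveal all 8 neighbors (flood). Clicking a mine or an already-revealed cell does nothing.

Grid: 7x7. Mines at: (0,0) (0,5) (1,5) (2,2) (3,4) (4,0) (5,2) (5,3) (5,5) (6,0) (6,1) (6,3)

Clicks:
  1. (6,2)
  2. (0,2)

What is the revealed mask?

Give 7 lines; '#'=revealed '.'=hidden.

Answer: .####..
.####..
.......
.......
.......
.......
..#....

Derivation:
Click 1 (6,2) count=4: revealed 1 new [(6,2)] -> total=1
Click 2 (0,2) count=0: revealed 8 new [(0,1) (0,2) (0,3) (0,4) (1,1) (1,2) (1,3) (1,4)] -> total=9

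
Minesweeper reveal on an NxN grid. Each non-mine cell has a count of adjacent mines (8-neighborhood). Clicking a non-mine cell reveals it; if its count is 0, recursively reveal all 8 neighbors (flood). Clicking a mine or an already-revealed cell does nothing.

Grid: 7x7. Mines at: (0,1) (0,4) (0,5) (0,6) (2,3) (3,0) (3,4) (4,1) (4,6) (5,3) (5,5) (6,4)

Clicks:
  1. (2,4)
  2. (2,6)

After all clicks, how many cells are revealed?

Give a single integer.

Answer: 7

Derivation:
Click 1 (2,4) count=2: revealed 1 new [(2,4)] -> total=1
Click 2 (2,6) count=0: revealed 6 new [(1,5) (1,6) (2,5) (2,6) (3,5) (3,6)] -> total=7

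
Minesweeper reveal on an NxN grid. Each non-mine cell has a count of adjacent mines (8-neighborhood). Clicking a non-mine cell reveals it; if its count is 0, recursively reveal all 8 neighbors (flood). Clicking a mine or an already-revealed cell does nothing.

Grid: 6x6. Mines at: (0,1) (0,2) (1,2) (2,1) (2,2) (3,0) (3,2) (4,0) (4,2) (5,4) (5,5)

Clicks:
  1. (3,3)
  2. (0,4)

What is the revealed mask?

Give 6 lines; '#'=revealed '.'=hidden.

Click 1 (3,3) count=3: revealed 1 new [(3,3)] -> total=1
Click 2 (0,4) count=0: revealed 14 new [(0,3) (0,4) (0,5) (1,3) (1,4) (1,5) (2,3) (2,4) (2,5) (3,4) (3,5) (4,3) (4,4) (4,5)] -> total=15

Answer: ...###
...###
...###
...###
...###
......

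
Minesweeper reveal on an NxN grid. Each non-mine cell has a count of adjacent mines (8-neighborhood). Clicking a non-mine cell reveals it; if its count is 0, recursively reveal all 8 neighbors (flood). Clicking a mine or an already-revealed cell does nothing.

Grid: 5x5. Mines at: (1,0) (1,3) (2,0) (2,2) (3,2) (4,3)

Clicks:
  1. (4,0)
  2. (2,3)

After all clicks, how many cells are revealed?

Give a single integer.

Answer: 5

Derivation:
Click 1 (4,0) count=0: revealed 4 new [(3,0) (3,1) (4,0) (4,1)] -> total=4
Click 2 (2,3) count=3: revealed 1 new [(2,3)] -> total=5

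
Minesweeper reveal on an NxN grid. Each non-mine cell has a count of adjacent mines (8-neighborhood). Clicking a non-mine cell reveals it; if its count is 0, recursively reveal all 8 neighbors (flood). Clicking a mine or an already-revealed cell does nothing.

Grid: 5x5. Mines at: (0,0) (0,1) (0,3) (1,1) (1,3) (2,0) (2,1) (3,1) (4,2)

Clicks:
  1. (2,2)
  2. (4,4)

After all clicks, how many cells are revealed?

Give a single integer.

Click 1 (2,2) count=4: revealed 1 new [(2,2)] -> total=1
Click 2 (4,4) count=0: revealed 6 new [(2,3) (2,4) (3,3) (3,4) (4,3) (4,4)] -> total=7

Answer: 7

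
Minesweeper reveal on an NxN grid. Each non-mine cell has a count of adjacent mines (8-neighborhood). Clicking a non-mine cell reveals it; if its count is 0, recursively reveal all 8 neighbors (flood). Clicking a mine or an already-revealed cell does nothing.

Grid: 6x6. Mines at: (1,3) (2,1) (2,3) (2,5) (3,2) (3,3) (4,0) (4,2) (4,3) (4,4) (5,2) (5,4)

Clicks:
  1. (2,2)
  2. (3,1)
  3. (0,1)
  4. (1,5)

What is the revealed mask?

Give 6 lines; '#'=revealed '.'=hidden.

Click 1 (2,2) count=5: revealed 1 new [(2,2)] -> total=1
Click 2 (3,1) count=4: revealed 1 new [(3,1)] -> total=2
Click 3 (0,1) count=0: revealed 6 new [(0,0) (0,1) (0,2) (1,0) (1,1) (1,2)] -> total=8
Click 4 (1,5) count=1: revealed 1 new [(1,5)] -> total=9

Answer: ###...
###..#
..#...
.#....
......
......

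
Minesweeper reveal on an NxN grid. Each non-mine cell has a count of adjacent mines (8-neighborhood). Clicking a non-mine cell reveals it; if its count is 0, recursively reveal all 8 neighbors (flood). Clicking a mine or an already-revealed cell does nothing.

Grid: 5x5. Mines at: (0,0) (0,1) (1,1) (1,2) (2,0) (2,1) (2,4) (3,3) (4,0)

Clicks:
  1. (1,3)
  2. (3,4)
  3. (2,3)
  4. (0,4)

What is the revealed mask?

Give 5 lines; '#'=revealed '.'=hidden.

Click 1 (1,3) count=2: revealed 1 new [(1,3)] -> total=1
Click 2 (3,4) count=2: revealed 1 new [(3,4)] -> total=2
Click 3 (2,3) count=3: revealed 1 new [(2,3)] -> total=3
Click 4 (0,4) count=0: revealed 3 new [(0,3) (0,4) (1,4)] -> total=6

Answer: ...##
...##
...#.
....#
.....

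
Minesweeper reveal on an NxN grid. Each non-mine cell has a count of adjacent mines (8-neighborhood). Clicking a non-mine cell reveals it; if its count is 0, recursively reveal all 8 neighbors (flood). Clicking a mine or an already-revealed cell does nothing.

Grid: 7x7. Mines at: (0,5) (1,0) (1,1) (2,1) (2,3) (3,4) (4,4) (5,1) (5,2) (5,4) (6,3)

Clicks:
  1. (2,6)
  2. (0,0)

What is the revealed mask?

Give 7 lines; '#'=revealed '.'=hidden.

Click 1 (2,6) count=0: revealed 12 new [(1,5) (1,6) (2,5) (2,6) (3,5) (3,6) (4,5) (4,6) (5,5) (5,6) (6,5) (6,6)] -> total=12
Click 2 (0,0) count=2: revealed 1 new [(0,0)] -> total=13

Answer: #......
.....##
.....##
.....##
.....##
.....##
.....##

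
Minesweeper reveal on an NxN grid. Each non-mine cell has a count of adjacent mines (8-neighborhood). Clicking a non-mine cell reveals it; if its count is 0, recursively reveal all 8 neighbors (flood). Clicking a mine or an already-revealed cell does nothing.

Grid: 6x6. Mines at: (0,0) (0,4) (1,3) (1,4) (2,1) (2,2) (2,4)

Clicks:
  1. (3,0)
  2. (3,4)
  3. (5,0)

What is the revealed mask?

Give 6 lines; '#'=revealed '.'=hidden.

Click 1 (3,0) count=1: revealed 1 new [(3,0)] -> total=1
Click 2 (3,4) count=1: revealed 1 new [(3,4)] -> total=2
Click 3 (5,0) count=0: revealed 16 new [(3,1) (3,2) (3,3) (3,5) (4,0) (4,1) (4,2) (4,3) (4,4) (4,5) (5,0) (5,1) (5,2) (5,3) (5,4) (5,5)] -> total=18

Answer: ......
......
......
######
######
######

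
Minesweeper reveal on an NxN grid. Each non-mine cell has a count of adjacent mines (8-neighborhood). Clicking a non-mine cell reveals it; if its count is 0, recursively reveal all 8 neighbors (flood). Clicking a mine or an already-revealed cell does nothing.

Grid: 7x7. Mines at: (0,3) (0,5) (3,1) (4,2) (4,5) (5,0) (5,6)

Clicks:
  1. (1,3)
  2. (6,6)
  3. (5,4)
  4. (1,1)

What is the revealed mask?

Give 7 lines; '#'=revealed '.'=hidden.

Answer: ###....
####...
###....
.......
.......
....#..
......#

Derivation:
Click 1 (1,3) count=1: revealed 1 new [(1,3)] -> total=1
Click 2 (6,6) count=1: revealed 1 new [(6,6)] -> total=2
Click 3 (5,4) count=1: revealed 1 new [(5,4)] -> total=3
Click 4 (1,1) count=0: revealed 9 new [(0,0) (0,1) (0,2) (1,0) (1,1) (1,2) (2,0) (2,1) (2,2)] -> total=12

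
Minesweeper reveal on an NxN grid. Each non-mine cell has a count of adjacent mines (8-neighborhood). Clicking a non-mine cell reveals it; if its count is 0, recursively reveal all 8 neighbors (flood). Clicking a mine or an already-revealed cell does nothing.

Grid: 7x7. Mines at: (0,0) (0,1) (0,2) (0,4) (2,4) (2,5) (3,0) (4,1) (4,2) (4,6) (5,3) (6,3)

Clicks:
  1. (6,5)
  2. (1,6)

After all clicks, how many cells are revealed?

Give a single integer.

Answer: 7

Derivation:
Click 1 (6,5) count=0: revealed 6 new [(5,4) (5,5) (5,6) (6,4) (6,5) (6,6)] -> total=6
Click 2 (1,6) count=1: revealed 1 new [(1,6)] -> total=7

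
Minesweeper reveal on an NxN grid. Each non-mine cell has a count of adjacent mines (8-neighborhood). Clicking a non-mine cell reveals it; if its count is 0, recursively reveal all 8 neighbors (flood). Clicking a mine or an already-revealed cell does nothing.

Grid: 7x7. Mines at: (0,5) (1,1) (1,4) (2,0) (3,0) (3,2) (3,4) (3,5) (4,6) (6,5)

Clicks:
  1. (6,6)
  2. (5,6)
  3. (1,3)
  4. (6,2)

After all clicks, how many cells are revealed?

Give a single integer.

Answer: 18

Derivation:
Click 1 (6,6) count=1: revealed 1 new [(6,6)] -> total=1
Click 2 (5,6) count=2: revealed 1 new [(5,6)] -> total=2
Click 3 (1,3) count=1: revealed 1 new [(1,3)] -> total=3
Click 4 (6,2) count=0: revealed 15 new [(4,0) (4,1) (4,2) (4,3) (4,4) (5,0) (5,1) (5,2) (5,3) (5,4) (6,0) (6,1) (6,2) (6,3) (6,4)] -> total=18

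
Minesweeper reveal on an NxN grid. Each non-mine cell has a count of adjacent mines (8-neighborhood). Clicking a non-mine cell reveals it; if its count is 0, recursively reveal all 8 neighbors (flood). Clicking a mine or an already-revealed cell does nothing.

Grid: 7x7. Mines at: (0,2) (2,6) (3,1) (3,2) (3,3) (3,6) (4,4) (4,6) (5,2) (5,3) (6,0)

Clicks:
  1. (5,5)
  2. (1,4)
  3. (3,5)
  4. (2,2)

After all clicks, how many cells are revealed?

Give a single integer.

Click 1 (5,5) count=2: revealed 1 new [(5,5)] -> total=1
Click 2 (1,4) count=0: revealed 11 new [(0,3) (0,4) (0,5) (0,6) (1,3) (1,4) (1,5) (1,6) (2,3) (2,4) (2,5)] -> total=12
Click 3 (3,5) count=4: revealed 1 new [(3,5)] -> total=13
Click 4 (2,2) count=3: revealed 1 new [(2,2)] -> total=14

Answer: 14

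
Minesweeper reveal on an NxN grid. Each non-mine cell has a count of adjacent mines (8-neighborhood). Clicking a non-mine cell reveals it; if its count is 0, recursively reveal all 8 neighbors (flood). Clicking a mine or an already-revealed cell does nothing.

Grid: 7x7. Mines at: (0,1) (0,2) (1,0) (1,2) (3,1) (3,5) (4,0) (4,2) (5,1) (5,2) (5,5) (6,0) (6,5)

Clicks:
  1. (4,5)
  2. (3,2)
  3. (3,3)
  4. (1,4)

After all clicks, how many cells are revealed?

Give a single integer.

Click 1 (4,5) count=2: revealed 1 new [(4,5)] -> total=1
Click 2 (3,2) count=2: revealed 1 new [(3,2)] -> total=2
Click 3 (3,3) count=1: revealed 1 new [(3,3)] -> total=3
Click 4 (1,4) count=0: revealed 12 new [(0,3) (0,4) (0,5) (0,6) (1,3) (1,4) (1,5) (1,6) (2,3) (2,4) (2,5) (2,6)] -> total=15

Answer: 15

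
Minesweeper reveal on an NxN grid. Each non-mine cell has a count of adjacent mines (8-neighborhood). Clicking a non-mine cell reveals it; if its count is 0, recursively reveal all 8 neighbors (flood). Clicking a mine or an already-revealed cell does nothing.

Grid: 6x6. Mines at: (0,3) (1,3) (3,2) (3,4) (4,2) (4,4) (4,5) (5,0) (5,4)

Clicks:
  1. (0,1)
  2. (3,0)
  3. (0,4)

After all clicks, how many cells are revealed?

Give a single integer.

Answer: 14

Derivation:
Click 1 (0,1) count=0: revealed 13 new [(0,0) (0,1) (0,2) (1,0) (1,1) (1,2) (2,0) (2,1) (2,2) (3,0) (3,1) (4,0) (4,1)] -> total=13
Click 2 (3,0) count=0: revealed 0 new [(none)] -> total=13
Click 3 (0,4) count=2: revealed 1 new [(0,4)] -> total=14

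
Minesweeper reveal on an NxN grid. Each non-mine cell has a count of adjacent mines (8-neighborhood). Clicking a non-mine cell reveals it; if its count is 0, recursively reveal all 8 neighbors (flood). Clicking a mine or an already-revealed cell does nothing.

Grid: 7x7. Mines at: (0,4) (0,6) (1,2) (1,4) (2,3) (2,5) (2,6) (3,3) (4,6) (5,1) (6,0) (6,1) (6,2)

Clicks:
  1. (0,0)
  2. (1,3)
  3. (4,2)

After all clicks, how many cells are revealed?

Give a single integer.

Answer: 14

Derivation:
Click 1 (0,0) count=0: revealed 13 new [(0,0) (0,1) (1,0) (1,1) (2,0) (2,1) (2,2) (3,0) (3,1) (3,2) (4,0) (4,1) (4,2)] -> total=13
Click 2 (1,3) count=4: revealed 1 new [(1,3)] -> total=14
Click 3 (4,2) count=2: revealed 0 new [(none)] -> total=14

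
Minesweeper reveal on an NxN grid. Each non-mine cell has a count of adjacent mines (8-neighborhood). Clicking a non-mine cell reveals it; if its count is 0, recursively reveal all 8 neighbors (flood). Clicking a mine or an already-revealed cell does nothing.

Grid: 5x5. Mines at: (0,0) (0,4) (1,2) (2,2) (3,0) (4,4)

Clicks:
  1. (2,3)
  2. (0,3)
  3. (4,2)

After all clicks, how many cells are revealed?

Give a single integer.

Answer: 8

Derivation:
Click 1 (2,3) count=2: revealed 1 new [(2,3)] -> total=1
Click 2 (0,3) count=2: revealed 1 new [(0,3)] -> total=2
Click 3 (4,2) count=0: revealed 6 new [(3,1) (3,2) (3,3) (4,1) (4,2) (4,3)] -> total=8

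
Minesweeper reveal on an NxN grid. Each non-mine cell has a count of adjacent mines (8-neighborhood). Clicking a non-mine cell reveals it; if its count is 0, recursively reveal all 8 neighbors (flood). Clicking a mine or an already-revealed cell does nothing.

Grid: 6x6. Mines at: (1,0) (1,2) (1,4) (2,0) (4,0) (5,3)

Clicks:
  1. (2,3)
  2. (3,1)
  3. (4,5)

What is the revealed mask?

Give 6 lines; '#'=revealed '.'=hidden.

Answer: ......
......
.#####
.#####
.#####
....##

Derivation:
Click 1 (2,3) count=2: revealed 1 new [(2,3)] -> total=1
Click 2 (3,1) count=2: revealed 1 new [(3,1)] -> total=2
Click 3 (4,5) count=0: revealed 15 new [(2,1) (2,2) (2,4) (2,5) (3,2) (3,3) (3,4) (3,5) (4,1) (4,2) (4,3) (4,4) (4,5) (5,4) (5,5)] -> total=17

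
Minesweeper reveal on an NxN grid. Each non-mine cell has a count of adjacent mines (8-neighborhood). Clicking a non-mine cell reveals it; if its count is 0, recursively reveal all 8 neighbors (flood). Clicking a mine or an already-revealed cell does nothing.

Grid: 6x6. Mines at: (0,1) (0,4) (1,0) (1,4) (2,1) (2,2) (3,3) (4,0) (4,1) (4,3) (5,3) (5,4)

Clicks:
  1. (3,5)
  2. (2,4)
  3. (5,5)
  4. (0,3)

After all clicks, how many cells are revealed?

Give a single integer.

Answer: 8

Derivation:
Click 1 (3,5) count=0: revealed 6 new [(2,4) (2,5) (3,4) (3,5) (4,4) (4,5)] -> total=6
Click 2 (2,4) count=2: revealed 0 new [(none)] -> total=6
Click 3 (5,5) count=1: revealed 1 new [(5,5)] -> total=7
Click 4 (0,3) count=2: revealed 1 new [(0,3)] -> total=8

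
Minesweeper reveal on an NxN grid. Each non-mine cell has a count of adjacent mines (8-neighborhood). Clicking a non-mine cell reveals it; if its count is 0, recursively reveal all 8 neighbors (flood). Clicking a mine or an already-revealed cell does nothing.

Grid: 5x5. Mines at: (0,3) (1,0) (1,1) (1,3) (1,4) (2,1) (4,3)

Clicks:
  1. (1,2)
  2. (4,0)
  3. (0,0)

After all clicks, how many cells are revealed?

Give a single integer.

Click 1 (1,2) count=4: revealed 1 new [(1,2)] -> total=1
Click 2 (4,0) count=0: revealed 6 new [(3,0) (3,1) (3,2) (4,0) (4,1) (4,2)] -> total=7
Click 3 (0,0) count=2: revealed 1 new [(0,0)] -> total=8

Answer: 8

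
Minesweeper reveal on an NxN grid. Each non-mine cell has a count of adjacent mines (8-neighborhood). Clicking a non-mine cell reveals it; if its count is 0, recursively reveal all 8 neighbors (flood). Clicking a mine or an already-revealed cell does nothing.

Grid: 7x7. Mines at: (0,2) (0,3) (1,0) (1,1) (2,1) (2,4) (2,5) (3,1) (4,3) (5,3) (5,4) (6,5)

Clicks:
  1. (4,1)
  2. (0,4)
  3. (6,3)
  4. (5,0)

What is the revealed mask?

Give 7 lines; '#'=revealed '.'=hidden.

Answer: ....#..
.......
.......
.......
###....
###....
####...

Derivation:
Click 1 (4,1) count=1: revealed 1 new [(4,1)] -> total=1
Click 2 (0,4) count=1: revealed 1 new [(0,4)] -> total=2
Click 3 (6,3) count=2: revealed 1 new [(6,3)] -> total=3
Click 4 (5,0) count=0: revealed 8 new [(4,0) (4,2) (5,0) (5,1) (5,2) (6,0) (6,1) (6,2)] -> total=11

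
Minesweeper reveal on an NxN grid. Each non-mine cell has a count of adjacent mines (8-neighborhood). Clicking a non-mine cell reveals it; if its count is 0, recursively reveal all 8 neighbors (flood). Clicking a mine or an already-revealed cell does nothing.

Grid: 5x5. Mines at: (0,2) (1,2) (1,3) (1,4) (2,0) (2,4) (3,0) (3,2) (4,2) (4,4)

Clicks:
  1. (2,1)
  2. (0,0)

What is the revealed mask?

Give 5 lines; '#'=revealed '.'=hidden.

Click 1 (2,1) count=4: revealed 1 new [(2,1)] -> total=1
Click 2 (0,0) count=0: revealed 4 new [(0,0) (0,1) (1,0) (1,1)] -> total=5

Answer: ##...
##...
.#...
.....
.....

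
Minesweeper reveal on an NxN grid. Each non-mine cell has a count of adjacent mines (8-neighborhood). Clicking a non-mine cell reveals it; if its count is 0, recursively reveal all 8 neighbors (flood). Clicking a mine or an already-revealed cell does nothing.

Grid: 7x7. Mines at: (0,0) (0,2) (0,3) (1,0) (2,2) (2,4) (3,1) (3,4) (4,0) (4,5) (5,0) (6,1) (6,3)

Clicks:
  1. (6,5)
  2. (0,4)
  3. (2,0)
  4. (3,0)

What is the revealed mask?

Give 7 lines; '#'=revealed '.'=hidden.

Answer: ....#..
.......
#......
#......
.......
....###
....###

Derivation:
Click 1 (6,5) count=0: revealed 6 new [(5,4) (5,5) (5,6) (6,4) (6,5) (6,6)] -> total=6
Click 2 (0,4) count=1: revealed 1 new [(0,4)] -> total=7
Click 3 (2,0) count=2: revealed 1 new [(2,0)] -> total=8
Click 4 (3,0) count=2: revealed 1 new [(3,0)] -> total=9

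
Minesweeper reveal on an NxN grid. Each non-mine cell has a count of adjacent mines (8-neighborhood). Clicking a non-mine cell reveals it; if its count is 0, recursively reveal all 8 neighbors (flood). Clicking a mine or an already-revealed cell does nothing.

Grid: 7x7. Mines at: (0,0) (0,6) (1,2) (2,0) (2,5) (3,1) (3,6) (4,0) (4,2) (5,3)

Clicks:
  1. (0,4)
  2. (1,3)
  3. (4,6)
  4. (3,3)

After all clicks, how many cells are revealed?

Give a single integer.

Click 1 (0,4) count=0: revealed 6 new [(0,3) (0,4) (0,5) (1,3) (1,4) (1,5)] -> total=6
Click 2 (1,3) count=1: revealed 0 new [(none)] -> total=6
Click 3 (4,6) count=1: revealed 1 new [(4,6)] -> total=7
Click 4 (3,3) count=1: revealed 1 new [(3,3)] -> total=8

Answer: 8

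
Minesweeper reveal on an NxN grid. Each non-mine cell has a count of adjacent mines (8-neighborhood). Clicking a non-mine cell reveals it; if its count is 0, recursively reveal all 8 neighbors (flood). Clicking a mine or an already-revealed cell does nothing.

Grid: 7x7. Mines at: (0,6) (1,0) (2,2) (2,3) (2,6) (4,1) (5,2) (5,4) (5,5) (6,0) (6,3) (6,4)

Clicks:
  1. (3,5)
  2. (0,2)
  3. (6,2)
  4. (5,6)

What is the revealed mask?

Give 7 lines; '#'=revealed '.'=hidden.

Answer: .#####.
.#####.
.......
.....#.
.......
......#
..#....

Derivation:
Click 1 (3,5) count=1: revealed 1 new [(3,5)] -> total=1
Click 2 (0,2) count=0: revealed 10 new [(0,1) (0,2) (0,3) (0,4) (0,5) (1,1) (1,2) (1,3) (1,4) (1,5)] -> total=11
Click 3 (6,2) count=2: revealed 1 new [(6,2)] -> total=12
Click 4 (5,6) count=1: revealed 1 new [(5,6)] -> total=13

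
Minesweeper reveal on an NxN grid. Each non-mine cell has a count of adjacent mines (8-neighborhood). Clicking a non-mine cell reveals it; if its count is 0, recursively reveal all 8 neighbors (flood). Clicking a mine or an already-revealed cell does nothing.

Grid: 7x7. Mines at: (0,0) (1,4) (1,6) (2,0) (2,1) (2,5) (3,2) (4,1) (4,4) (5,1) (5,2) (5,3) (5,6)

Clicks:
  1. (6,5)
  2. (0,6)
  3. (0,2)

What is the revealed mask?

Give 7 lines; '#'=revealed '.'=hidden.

Click 1 (6,5) count=1: revealed 1 new [(6,5)] -> total=1
Click 2 (0,6) count=1: revealed 1 new [(0,6)] -> total=2
Click 3 (0,2) count=0: revealed 6 new [(0,1) (0,2) (0,3) (1,1) (1,2) (1,3)] -> total=8

Answer: .###..#
.###...
.......
.......
.......
.......
.....#.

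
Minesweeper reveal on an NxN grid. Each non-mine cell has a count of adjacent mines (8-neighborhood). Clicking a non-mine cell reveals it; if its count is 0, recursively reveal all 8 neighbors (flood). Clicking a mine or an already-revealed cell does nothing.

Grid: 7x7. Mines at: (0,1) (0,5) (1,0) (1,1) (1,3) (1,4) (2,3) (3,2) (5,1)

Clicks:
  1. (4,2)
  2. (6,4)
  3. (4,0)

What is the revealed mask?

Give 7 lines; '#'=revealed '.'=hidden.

Answer: .......
.....##
....###
...####
#.#####
..#####
..#####

Derivation:
Click 1 (4,2) count=2: revealed 1 new [(4,2)] -> total=1
Click 2 (6,4) count=0: revealed 23 new [(1,5) (1,6) (2,4) (2,5) (2,6) (3,3) (3,4) (3,5) (3,6) (4,3) (4,4) (4,5) (4,6) (5,2) (5,3) (5,4) (5,5) (5,6) (6,2) (6,3) (6,4) (6,5) (6,6)] -> total=24
Click 3 (4,0) count=1: revealed 1 new [(4,0)] -> total=25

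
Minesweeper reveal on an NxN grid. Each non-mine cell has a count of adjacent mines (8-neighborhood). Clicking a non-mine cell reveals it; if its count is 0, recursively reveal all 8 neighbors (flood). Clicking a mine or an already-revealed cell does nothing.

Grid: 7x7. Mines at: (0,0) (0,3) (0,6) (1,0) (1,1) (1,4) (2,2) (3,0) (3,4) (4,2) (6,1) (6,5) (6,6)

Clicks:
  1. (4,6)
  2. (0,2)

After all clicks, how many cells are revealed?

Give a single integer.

Answer: 11

Derivation:
Click 1 (4,6) count=0: revealed 10 new [(1,5) (1,6) (2,5) (2,6) (3,5) (3,6) (4,5) (4,6) (5,5) (5,6)] -> total=10
Click 2 (0,2) count=2: revealed 1 new [(0,2)] -> total=11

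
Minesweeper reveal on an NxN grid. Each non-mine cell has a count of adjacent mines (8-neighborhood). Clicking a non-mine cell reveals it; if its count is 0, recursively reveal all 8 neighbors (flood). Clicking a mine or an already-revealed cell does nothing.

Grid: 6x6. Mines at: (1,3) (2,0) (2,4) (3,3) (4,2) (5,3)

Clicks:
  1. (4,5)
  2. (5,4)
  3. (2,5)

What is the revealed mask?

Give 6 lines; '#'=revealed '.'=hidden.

Answer: ......
......
.....#
....##
....##
....##

Derivation:
Click 1 (4,5) count=0: revealed 6 new [(3,4) (3,5) (4,4) (4,5) (5,4) (5,5)] -> total=6
Click 2 (5,4) count=1: revealed 0 new [(none)] -> total=6
Click 3 (2,5) count=1: revealed 1 new [(2,5)] -> total=7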